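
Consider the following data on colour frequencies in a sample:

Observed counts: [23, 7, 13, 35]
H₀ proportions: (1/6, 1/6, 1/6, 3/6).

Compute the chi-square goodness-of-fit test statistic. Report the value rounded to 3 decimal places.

n = 78; E_i = n·p_i = [13.00, 13.00, 13.00, 39.00]
χ² = (23−13.00)²/13.00 + (7−13.00)²/13.00 + (13−13.00)²/13.00 + (35−39.00)²/39.00 = 10.8718
df = 3

test statistic = 10.872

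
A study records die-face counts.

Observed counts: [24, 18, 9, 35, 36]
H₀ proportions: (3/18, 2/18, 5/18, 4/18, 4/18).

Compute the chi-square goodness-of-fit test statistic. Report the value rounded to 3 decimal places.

test statistic = 25.607

n = 122; E_i = n·p_i = [20.33, 13.56, 33.89, 27.11, 27.11]
χ² = (24−20.33)²/20.33 + (18−13.56)²/13.56 + (9−33.89)²/33.89 + (35−27.11)²/27.11 + (36−27.11)²/27.11 = 25.6074
df = 4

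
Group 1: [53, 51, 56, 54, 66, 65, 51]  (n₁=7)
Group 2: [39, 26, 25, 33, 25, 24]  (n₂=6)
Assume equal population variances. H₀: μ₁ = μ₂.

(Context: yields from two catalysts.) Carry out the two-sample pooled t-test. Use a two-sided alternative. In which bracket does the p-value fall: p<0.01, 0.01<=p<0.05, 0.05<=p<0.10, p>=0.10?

p-value bracket: p<0.01

x̄₁=56.571, s₁=6.347, n₁=7
x̄₂=28.667, s₂=6.022, n₂=6
s_p² = [6·6.347² + 5·6.022²]/11 = 38.4589
SE = √(s_p²·(1/7+1/6)) = 3.4502
t = (56.571−28.667)/3.4502 = 8.0878
df = 11
p-value (two-sided) = 0.00001
→ bracket: p<0.01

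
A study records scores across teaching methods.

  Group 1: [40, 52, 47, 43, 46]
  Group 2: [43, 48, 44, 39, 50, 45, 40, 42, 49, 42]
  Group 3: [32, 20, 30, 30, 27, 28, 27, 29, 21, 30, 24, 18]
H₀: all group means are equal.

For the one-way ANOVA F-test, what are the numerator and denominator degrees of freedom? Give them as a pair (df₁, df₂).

k = 3 groups, N = 27 total
df = (k−1, N−k) = (3−1, 27−3) = (2, 24)

degrees of freedom = [2, 24]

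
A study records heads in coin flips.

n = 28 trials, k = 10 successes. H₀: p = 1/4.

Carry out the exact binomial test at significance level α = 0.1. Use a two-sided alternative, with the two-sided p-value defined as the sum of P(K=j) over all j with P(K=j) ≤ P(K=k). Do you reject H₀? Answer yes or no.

reject H₀: no

Exact binomial: n=28, k=10, p₀=1/4=0.2500
P(X=j) = C(n,j)·p₀^j·(1−p₀)^(n−j); p = Σ P(X=j) over j with P(X=j) ≤ P(X=10)
p-value (two-sided) = 0.19359
At α=0.1: p ≥ α → fail to reject H₀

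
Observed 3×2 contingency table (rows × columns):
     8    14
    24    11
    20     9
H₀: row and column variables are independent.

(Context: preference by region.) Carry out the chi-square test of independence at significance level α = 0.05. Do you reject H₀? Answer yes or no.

Row totals [22, 35, 29], col totals [52, 34], n=86
χ² = (8−13.30)²/13.30 + (14−8.70)²/8.70 + (24−21.16)²/21.16 + (11−13.84)²/13.84 + (20−17.53)²/17.53 + (9−11.47)²/11.47 = 7.1846
df = 2
p-value (upper-tail) = 0.02753
At α=0.05: p < α → reject H₀

reject H₀: yes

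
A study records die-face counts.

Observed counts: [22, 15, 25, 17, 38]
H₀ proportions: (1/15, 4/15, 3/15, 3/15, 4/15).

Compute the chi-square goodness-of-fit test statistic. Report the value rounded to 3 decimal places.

n = 117; E_i = n·p_i = [7.80, 31.20, 23.40, 23.40, 31.20]
χ² = (22−7.80)²/7.80 + (15−31.20)²/31.20 + (25−23.40)²/23.40 + (17−23.40)²/23.40 + (38−31.20)²/31.20 = 37.6047
df = 4

test statistic = 37.605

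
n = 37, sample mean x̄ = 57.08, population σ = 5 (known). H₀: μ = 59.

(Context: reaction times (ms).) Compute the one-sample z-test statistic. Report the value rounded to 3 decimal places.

SE = σ/√n = 5/√37 = 0.8220
z = (x̄−μ₀)/SE = (57.08−59)/0.8220 = -2.3358

test statistic = -2.336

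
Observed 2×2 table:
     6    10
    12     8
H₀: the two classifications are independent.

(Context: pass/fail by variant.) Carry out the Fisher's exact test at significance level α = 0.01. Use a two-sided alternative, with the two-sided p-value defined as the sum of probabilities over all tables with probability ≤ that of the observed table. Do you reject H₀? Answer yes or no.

reject H₀: no

Margins: r₁=16, r₂=20, c₁=18, c₂=18, n=36
p_obs = C(16,6)·C(20,12)/C(36,18); sum pmf over tables with pmf ≤ p_obs
p-value (two-sided) = 0.31453
At α=0.01: p ≥ α → fail to reject H₀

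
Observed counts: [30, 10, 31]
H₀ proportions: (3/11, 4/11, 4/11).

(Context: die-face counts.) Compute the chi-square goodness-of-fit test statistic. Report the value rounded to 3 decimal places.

test statistic = 16.574

n = 71; E_i = n·p_i = [19.36, 25.82, 25.82]
χ² = (30−19.36)²/19.36 + (10−25.82)²/25.82 + (31−25.82)²/25.82 = 16.5739
df = 2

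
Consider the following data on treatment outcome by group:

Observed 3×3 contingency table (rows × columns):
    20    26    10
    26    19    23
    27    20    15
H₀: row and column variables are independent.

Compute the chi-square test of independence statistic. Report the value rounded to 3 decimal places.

Row totals [56, 68, 62], col totals [73, 65, 48], n=186
χ² = (20−21.98)²/21.98 + (26−19.57)²/19.57 + (10−14.45)²/14.45 + (26−26.69)²/26.69 + (19−23.76)²/23.76 + (23−17.55)²/17.55 + (27−24.33)²/24.33 + (20−21.67)²/21.67 + (15−16.00)²/16.00 = 6.8112
df = 4

test statistic = 6.811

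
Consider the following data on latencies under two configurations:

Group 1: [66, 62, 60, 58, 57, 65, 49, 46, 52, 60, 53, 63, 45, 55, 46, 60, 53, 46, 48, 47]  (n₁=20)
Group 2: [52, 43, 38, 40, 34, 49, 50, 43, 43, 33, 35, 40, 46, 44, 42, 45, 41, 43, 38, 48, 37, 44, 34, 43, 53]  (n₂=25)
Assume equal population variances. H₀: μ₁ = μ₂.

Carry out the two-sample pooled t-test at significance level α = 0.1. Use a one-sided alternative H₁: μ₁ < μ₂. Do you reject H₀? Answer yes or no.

reject H₀: no

x̄₁=54.550, s₁=6.985, n₁=20
x̄₂=42.320, s₂=5.513, n₂=25
s_p² = [19·6.985² + 24·5.513²]/43 = 38.5207
SE = √(s_p²·(1/20+1/25)) = 1.8620
t = (54.550−42.320)/1.8620 = 6.5684
df = 43
p-value (one-sided, H₁ less) = 1.00000
At α=0.1: p ≥ α → fail to reject H₀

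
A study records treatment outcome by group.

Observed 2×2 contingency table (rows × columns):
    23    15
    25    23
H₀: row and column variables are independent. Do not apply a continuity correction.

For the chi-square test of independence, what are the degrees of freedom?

df = (r−1)(c−1) = (2−1)·(2−1) = 1

degrees of freedom = 1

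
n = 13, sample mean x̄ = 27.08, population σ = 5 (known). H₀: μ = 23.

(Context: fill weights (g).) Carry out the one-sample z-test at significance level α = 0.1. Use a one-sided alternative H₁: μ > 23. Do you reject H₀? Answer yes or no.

SE = σ/√n = 5/√13 = 1.3868
z = (x̄−μ₀)/SE = (27.08−23)/1.3868 = 2.9421
p-value (one-sided, H₁ greater) = 0.00163
At α=0.1: p < α → reject H₀

reject H₀: yes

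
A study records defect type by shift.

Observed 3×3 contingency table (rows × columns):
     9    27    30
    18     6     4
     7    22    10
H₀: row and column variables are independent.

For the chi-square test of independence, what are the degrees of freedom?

df = (r−1)(c−1) = (3−1)·(3−1) = 4

degrees of freedom = 4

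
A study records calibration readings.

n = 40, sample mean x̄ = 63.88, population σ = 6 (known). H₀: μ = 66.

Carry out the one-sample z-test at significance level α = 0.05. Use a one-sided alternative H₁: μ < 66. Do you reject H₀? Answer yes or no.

reject H₀: yes

SE = σ/√n = 6/√40 = 0.9487
z = (x̄−μ₀)/SE = (63.88−66)/0.9487 = -2.2347
p-value (one-sided, H₁ less) = 0.01272
At α=0.05: p < α → reject H₀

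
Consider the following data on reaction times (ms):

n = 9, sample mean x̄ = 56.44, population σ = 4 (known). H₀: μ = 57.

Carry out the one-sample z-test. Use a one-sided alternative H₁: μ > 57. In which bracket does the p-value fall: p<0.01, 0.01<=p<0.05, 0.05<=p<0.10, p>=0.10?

SE = σ/√n = 4/√9 = 1.3333
z = (x̄−μ₀)/SE = (56.44−57)/1.3333 = -0.4200
p-value (one-sided, H₁ greater) = 0.66276
→ bracket: p>=0.10

p-value bracket: p>=0.10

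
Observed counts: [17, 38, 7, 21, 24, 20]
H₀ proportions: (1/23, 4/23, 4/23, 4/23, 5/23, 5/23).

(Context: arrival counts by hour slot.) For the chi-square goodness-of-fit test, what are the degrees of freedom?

df = k − 1 = 6 − 1 = 5

degrees of freedom = 5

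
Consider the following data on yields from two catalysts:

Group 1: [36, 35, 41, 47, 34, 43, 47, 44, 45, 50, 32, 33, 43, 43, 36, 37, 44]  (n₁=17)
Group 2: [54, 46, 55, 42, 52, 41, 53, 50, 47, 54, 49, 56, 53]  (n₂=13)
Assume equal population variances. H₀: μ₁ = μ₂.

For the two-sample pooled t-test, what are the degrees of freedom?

df = n₁ + n₂ − 2 = 17 + 13 − 2 = 28

degrees of freedom = 28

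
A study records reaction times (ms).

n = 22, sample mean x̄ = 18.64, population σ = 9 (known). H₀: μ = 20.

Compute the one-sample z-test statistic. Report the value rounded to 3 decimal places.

test statistic = -0.709

SE = σ/√n = 9/√22 = 1.9188
z = (x̄−μ₀)/SE = (18.64−20)/1.9188 = -0.7088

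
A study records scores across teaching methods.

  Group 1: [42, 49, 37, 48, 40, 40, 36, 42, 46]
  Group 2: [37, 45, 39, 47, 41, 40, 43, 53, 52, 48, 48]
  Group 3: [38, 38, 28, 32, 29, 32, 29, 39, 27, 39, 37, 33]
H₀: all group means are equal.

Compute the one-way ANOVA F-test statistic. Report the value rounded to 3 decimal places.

Group means [42.22, 44.82, 33.42], grand mean 39.812
SSB = Σnᵢ(x̄ᵢ−x̄)² = 818.766; SSW = ΣΣ(x−x̄ᵢ)² = 680.109
MSB = 818.766/2 = 409.3832; MSW = 680.109/29 = 23.4520
F = MSB/MSW = 17.4562
df = (2, 29)

test statistic = 17.456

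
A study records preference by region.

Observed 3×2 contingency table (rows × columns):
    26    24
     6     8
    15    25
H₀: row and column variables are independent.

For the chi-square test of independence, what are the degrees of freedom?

degrees of freedom = 2

df = (r−1)(c−1) = (3−1)·(2−1) = 2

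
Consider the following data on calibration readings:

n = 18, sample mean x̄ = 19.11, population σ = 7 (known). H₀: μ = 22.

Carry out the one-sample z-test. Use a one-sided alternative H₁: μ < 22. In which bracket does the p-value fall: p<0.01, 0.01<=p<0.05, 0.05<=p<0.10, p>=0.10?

SE = σ/√n = 7/√18 = 1.6499
z = (x̄−μ₀)/SE = (19.11−22)/1.6499 = -1.7516
p-value (one-sided, H₁ less) = 0.03992
→ bracket: 0.01<=p<0.05

p-value bracket: 0.01<=p<0.05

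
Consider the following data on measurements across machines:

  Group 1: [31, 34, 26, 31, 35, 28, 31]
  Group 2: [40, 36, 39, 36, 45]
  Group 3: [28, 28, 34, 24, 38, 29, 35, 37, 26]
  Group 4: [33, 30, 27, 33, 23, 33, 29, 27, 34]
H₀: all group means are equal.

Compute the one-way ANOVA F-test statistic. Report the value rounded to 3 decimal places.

test statistic = 6.390

Group means [30.86, 39.20, 31.00, 29.89], grand mean 32.000
SSB = Σnᵢ(x̄ᵢ−x̄)² = 317.454; SSW = ΣΣ(x−x̄ᵢ)² = 430.546
MSB = 317.454/3 = 105.8180; MSW = 430.546/26 = 16.5595
F = MSB/MSW = 6.3902
df = (3, 26)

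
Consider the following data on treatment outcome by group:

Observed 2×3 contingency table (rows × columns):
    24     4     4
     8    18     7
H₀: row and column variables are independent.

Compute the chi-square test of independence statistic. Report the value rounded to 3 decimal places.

Row totals [32, 33], col totals [32, 22, 11], n=65
χ² = (24−15.75)²/15.75 + (4−10.83)²/10.83 + (4−5.42)²/5.42 + (8−16.25)²/16.25 + (18−11.17)²/11.17 + (7−5.58)²/5.58 = 17.7161
df = 2

test statistic = 17.716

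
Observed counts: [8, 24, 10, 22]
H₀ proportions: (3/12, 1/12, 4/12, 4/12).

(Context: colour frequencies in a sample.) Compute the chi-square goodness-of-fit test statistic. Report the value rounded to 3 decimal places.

test statistic = 75.375

n = 64; E_i = n·p_i = [16.00, 5.33, 21.33, 21.33]
χ² = (8−16.00)²/16.00 + (24−5.33)²/5.33 + (10−21.33)²/21.33 + (22−21.33)²/21.33 = 75.3750
df = 3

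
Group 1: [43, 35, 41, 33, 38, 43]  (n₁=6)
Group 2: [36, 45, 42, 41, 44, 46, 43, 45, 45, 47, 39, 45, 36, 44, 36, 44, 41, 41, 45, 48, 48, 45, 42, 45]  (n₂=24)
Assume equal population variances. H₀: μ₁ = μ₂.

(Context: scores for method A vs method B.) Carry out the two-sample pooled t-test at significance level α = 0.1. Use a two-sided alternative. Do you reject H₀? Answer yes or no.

reject H₀: yes

x̄₁=38.833, s₁=4.215, n₁=6
x̄₂=43.042, s₂=3.507, n₂=24
s_p² = [5·4.215² + 23·3.507²]/28 = 13.2783
SE = √(s_p²·(1/6+1/24)) = 1.6632
t = (38.833−43.042)/1.6632 = -2.5302
df = 28
p-value (two-sided) = 0.01730
At α=0.1: p < α → reject H₀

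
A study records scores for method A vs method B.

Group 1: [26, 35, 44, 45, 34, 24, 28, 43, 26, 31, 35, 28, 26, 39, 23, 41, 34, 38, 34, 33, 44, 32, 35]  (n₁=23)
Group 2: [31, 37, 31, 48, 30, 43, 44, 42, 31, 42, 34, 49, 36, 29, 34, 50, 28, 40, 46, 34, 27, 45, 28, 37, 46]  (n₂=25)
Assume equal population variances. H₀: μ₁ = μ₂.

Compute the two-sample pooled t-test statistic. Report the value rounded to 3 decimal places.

test statistic = -1.888

x̄₁=33.826, s₁=6.719, n₁=23
x̄₂=37.680, s₂=7.370, n₂=25
s_p² = [22·6.719² + 24·7.370²]/46 = 49.9292
SE = √(s_p²·(1/23+1/25)) = 2.0416
t = (33.826−37.680)/2.0416 = -1.8877
df = 46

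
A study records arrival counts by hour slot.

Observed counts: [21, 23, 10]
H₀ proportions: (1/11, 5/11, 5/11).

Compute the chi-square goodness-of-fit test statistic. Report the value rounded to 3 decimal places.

test statistic = 61.459

n = 54; E_i = n·p_i = [4.91, 24.55, 24.55]
χ² = (21−4.91)²/4.91 + (23−24.55)²/24.55 + (10−24.55)²/24.55 = 61.4593
df = 2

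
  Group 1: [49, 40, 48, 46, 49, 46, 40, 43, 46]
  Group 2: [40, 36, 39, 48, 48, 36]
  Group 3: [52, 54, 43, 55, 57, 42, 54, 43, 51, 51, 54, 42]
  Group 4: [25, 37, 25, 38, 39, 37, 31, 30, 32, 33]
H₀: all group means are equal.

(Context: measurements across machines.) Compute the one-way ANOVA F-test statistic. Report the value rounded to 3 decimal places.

test statistic = 22.074

Group means [45.22, 41.17, 49.83, 32.70], grand mean 42.676
SSB = Σnᵢ(x̄ᵢ−x̄)² = 1681.953; SSW = ΣΣ(x−x̄ᵢ)² = 838.156
MSB = 1681.953/3 = 560.6509; MSW = 838.156/33 = 25.3987
F = MSB/MSW = 22.0740
df = (3, 33)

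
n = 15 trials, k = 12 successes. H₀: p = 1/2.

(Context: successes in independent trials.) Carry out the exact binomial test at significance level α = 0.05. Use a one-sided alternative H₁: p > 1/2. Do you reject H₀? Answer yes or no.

Exact binomial: n=15, k=12, p₀=1/2=0.5000
P(X≥12) from Σ C(n,i)·p₀^i·(1−p₀)^(n−i)
p-value (one-sided, H₁ greater) = 0.01758
At α=0.05: p < α → reject H₀

reject H₀: yes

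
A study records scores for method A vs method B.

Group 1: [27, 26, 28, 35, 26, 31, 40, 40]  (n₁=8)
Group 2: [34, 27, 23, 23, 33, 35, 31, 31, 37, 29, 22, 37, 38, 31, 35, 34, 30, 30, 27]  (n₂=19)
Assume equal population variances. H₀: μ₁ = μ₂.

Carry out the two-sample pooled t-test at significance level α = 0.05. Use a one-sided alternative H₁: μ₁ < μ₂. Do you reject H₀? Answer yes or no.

reject H₀: no

x̄₁=31.625, s₁=5.975, n₁=8
x̄₂=30.895, s₂=4.841, n₂=19
s_p² = [7·5.975² + 18·4.841²]/25 = 26.8666
SE = √(s_p²·(1/8+1/19)) = 2.1846
t = (31.625−30.895)/2.1846 = 0.3343
df = 25
p-value (one-sided, H₁ less) = 0.62952
At α=0.05: p ≥ α → fail to reject H₀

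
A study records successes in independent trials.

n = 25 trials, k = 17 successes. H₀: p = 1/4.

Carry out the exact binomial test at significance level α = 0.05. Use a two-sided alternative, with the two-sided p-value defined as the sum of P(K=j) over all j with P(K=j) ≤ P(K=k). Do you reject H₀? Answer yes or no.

Exact binomial: n=25, k=17, p₀=1/4=0.2500
P(X=j) = C(n,j)·p₀^j·(1−p₀)^(n−j); p = Σ P(X=j) over j with P(X=j) ≤ P(X=17)
p-value (two-sided) = 0.00001
At α=0.05: p < α → reject H₀

reject H₀: yes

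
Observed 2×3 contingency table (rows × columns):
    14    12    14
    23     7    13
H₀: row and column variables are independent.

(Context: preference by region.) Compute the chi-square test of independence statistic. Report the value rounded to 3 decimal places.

test statistic = 3.438

Row totals [40, 43], col totals [37, 19, 27], n=83
χ² = (14−17.83)²/17.83 + (12−9.16)²/9.16 + (14−13.01)²/13.01 + (23−19.17)²/19.17 + (7−9.84)²/9.84 + (13−13.99)²/13.99 = 3.4381
df = 2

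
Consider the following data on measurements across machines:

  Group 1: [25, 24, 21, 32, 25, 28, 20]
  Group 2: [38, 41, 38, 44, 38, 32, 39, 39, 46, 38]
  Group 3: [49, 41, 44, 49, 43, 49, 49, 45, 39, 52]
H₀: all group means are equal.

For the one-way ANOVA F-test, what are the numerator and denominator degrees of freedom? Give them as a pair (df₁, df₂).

k = 3 groups, N = 27 total
df = (k−1, N−k) = (3−1, 27−3) = (2, 24)

degrees of freedom = [2, 24]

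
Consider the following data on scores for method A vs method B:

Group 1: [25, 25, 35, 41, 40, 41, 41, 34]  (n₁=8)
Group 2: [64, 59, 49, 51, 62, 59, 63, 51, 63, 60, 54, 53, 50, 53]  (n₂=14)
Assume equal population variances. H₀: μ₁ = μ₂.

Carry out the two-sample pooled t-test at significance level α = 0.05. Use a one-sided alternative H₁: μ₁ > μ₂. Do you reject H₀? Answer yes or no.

x̄₁=35.250, s₁=6.902, n₁=8
x̄₂=56.500, s₂=5.446, n₂=14
s_p² = [7·6.902² + 13·5.446²]/20 = 35.9500
SE = √(s_p²·(1/8+1/14)) = 2.6574
t = (35.250−56.500)/2.6574 = -7.9966
df = 20
p-value (one-sided, H₁ greater) = 1.00000
At α=0.05: p ≥ α → fail to reject H₀

reject H₀: no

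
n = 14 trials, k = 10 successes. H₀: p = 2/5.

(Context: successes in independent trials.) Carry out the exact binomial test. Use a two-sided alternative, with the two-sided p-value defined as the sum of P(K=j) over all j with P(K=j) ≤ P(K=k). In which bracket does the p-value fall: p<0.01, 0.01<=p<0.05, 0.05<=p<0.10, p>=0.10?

Exact binomial: n=14, k=10, p₀=2/5=0.4000
P(X=j) = C(n,j)·p₀^j·(1−p₀)^(n−j); p = Σ P(X=j) over j with P(X=j) ≤ P(X=10)
p-value (two-sided) = 0.02561
→ bracket: 0.01<=p<0.05

p-value bracket: 0.01<=p<0.05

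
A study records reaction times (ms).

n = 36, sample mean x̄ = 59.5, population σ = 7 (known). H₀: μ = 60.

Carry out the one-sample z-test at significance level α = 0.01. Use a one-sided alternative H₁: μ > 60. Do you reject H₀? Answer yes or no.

reject H₀: no

SE = σ/√n = 7/√36 = 1.1667
z = (x̄−μ₀)/SE = (59.5−60)/1.1667 = -0.4286
p-value (one-sided, H₁ greater) = 0.66588
At α=0.01: p ≥ α → fail to reject H₀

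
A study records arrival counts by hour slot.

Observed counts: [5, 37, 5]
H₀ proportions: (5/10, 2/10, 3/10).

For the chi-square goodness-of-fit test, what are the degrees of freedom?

df = k − 1 = 3 − 1 = 2

degrees of freedom = 2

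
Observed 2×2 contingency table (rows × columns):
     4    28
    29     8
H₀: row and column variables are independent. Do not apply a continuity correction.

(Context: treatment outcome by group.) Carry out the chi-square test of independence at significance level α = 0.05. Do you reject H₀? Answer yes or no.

Row totals [32, 37], col totals [33, 36], n=69
χ² = (4−15.30)²/15.30 + (28−16.70)²/16.70 + (29−17.70)²/17.70 + (8−19.30)²/19.30 = 29.8449
df = 1
p-value (upper-tail) = 0.00000
At α=0.05: p < α → reject H₀

reject H₀: yes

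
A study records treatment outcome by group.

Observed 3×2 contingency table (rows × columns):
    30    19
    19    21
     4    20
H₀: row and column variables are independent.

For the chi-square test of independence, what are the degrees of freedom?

df = (r−1)(c−1) = (3−1)·(2−1) = 2

degrees of freedom = 2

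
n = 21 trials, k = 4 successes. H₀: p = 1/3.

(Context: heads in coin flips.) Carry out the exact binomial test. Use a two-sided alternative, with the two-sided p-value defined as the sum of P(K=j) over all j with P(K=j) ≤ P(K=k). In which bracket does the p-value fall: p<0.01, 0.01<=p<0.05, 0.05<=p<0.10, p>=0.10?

Exact binomial: n=21, k=4, p₀=1/3=0.3333
P(X=j) = C(n,j)·p₀^j·(1−p₀)^(n−j); p = Σ P(X=j) over j with P(X=j) ≤ P(X=4)
p-value (two-sided) = 0.24594
→ bracket: p>=0.10

p-value bracket: p>=0.10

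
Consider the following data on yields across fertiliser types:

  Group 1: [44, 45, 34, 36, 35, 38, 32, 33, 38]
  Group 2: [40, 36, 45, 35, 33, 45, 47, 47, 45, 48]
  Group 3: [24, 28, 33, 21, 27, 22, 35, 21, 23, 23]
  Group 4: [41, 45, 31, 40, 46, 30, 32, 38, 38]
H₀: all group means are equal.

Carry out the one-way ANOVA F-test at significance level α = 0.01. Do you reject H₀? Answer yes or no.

reject H₀: yes

Group means [37.22, 42.10, 25.70, 37.89], grand mean 35.632
SSB = Σnᵢ(x̄ᵢ−x̄)² = 1473.398; SSW = ΣΣ(x−x̄ᵢ)² = 949.444
MSB = 1473.398/3 = 491.1326; MSW = 949.444/34 = 27.9248
F = MSB/MSW = 17.5877
df = (3, 34)
p-value (upper-tail) = 0.00000
At α=0.01: p < α → reject H₀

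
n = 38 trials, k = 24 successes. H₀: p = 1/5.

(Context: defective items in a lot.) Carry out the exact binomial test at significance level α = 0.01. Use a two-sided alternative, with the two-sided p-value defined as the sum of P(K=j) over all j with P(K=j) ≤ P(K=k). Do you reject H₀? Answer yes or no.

Exact binomial: n=38, k=24, p₀=1/5=0.2000
P(X=j) = C(n,j)·p₀^j·(1−p₀)^(n−j); p = Σ P(X=j) over j with P(X=j) ≤ P(X=24)
p-value (two-sided) = 0.00000
At α=0.01: p < α → reject H₀

reject H₀: yes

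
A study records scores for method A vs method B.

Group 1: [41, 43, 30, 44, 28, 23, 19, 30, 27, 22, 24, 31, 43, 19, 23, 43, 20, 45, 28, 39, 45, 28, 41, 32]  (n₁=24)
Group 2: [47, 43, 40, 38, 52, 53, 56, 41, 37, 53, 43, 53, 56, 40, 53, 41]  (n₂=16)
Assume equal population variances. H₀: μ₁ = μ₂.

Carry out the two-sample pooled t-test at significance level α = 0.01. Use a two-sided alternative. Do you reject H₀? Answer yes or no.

reject H₀: yes

x̄₁=32.000, s₁=9.198, n₁=24
x̄₂=46.625, s₂=6.888, n₂=16
s_p² = [23·9.198² + 15·6.888²]/38 = 69.9408
SE = √(s_p²·(1/24+1/16)) = 2.6992
t = (32.000−46.625)/2.6992 = -5.4183
df = 38
p-value (two-sided) = 0.00000
At α=0.01: p < α → reject H₀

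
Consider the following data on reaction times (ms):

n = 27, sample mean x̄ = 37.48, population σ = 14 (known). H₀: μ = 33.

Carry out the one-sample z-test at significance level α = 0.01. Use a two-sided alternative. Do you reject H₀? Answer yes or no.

SE = σ/√n = 14/√27 = 2.6943
z = (x̄−μ₀)/SE = (37.48−33)/2.6943 = 1.6628
p-value (two-sided) = 0.09636
At α=0.01: p ≥ α → fail to reject H₀

reject H₀: no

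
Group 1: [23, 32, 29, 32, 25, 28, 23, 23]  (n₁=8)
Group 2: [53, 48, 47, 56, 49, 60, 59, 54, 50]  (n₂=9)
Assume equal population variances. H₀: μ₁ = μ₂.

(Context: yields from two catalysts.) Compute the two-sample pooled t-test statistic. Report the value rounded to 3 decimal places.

test statistic = -12.223

x̄₁=26.875, s₁=3.907, n₁=8
x̄₂=52.889, s₂=4.755, n₂=9
s_p² = [7·3.907² + 8·4.755²]/15 = 19.1843
SE = √(s_p²·(1/8+1/9)) = 2.1283
t = (26.875−52.889)/2.1283 = -12.2229
df = 15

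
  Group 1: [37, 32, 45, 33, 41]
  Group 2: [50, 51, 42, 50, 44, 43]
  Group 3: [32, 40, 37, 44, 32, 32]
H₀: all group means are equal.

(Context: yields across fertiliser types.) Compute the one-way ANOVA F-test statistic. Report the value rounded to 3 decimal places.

test statistic = 8.073

Group means [37.60, 46.67, 36.17], grand mean 40.294
SSB = Σnᵢ(x̄ᵢ−x̄)² = 382.163; SSW = ΣΣ(x−x̄ᵢ)² = 331.367
MSB = 382.163/2 = 191.0814; MSW = 331.367/14 = 23.6690
F = MSB/MSW = 8.0730
df = (2, 14)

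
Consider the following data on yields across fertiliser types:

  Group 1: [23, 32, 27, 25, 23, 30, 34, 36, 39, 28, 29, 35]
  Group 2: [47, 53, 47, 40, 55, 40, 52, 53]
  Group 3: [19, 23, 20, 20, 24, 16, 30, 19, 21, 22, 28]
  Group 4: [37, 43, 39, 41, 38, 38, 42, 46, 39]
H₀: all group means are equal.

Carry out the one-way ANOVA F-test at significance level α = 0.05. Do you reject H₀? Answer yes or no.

Group means [30.08, 48.38, 22.00, 40.33], grand mean 33.825
SSB = Σnᵢ(x̄ᵢ−x̄)² = 3780.983; SSW = ΣΣ(x−x̄ᵢ)² = 778.792
MSB = 3780.983/3 = 1260.3278; MSW = 778.792/36 = 21.6331
F = MSB/MSW = 58.2592
df = (3, 36)
p-value (upper-tail) = 0.00000
At α=0.05: p < α → reject H₀

reject H₀: yes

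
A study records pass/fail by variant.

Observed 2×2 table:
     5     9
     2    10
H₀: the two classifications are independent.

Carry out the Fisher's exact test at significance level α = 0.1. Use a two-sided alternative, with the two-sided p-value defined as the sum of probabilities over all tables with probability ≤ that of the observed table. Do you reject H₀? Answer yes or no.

reject H₀: no

Margins: r₁=14, r₂=12, c₁=7, c₂=19, n=26
p_obs = C(14,5)·C(12,2)/C(26,7); sum pmf over tables with pmf ≤ p_obs
p-value (two-sided) = 0.39130
At α=0.1: p ≥ α → fail to reject H₀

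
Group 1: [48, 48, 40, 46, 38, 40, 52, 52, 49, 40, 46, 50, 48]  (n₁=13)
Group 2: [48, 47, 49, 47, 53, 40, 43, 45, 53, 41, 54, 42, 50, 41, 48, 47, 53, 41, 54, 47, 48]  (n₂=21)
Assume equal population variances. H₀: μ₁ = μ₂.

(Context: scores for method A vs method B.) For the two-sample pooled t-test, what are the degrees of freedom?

degrees of freedom = 32

df = n₁ + n₂ − 2 = 13 + 21 − 2 = 32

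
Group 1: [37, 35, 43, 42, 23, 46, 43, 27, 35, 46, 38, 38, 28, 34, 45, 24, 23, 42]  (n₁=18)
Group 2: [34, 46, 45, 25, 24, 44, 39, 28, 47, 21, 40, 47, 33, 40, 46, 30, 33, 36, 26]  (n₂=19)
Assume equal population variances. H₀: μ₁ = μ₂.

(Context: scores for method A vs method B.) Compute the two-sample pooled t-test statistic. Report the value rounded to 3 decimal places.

x̄₁=36.056, s₁=8.018, n₁=18
x̄₂=36.000, s₂=8.628, n₂=19
s_p² = [17·8.018² + 18·8.628²]/35 = 69.5127
SE = √(s_p²·(1/18+1/19)) = 2.7423
t = (36.056−36.000)/2.7423 = 0.0203
df = 35

test statistic = 0.020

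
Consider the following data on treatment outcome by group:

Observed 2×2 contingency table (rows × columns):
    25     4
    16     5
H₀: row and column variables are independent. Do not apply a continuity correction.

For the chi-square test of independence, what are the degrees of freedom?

df = (r−1)(c−1) = (2−1)·(2−1) = 1

degrees of freedom = 1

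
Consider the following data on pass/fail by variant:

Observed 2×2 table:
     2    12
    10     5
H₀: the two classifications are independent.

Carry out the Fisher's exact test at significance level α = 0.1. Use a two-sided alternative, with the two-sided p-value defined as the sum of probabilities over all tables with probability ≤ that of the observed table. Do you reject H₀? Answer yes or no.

Margins: r₁=14, r₂=15, c₁=12, c₂=17, n=29
p_obs = C(14,2)·C(15,10)/C(29,12); sum pmf over tables with pmf ≤ p_obs
p-value (two-sided) = 0.00778
At α=0.1: p < α → reject H₀

reject H₀: yes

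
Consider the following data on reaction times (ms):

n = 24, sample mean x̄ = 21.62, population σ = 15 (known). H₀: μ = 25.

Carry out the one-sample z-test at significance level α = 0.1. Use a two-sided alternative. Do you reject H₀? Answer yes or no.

SE = σ/√n = 15/√24 = 3.0619
z = (x̄−μ₀)/SE = (21.62−25)/3.0619 = -1.1039
p-value (two-sided) = 0.26964
At α=0.1: p ≥ α → fail to reject H₀

reject H₀: no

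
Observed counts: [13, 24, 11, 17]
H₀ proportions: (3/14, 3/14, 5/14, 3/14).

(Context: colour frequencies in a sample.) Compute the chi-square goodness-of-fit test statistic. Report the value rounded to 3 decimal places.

n = 65; E_i = n·p_i = [13.93, 13.93, 23.21, 13.93]
χ² = (13−13.93)²/13.93 + (24−13.93)²/13.93 + (11−23.21)²/23.21 + (17−13.93)²/13.93 = 14.4482
df = 3

test statistic = 14.448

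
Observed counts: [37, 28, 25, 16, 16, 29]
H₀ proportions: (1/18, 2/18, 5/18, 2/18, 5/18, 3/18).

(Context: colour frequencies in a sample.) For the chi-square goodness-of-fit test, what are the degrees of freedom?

df = k − 1 = 6 − 1 = 5

degrees of freedom = 5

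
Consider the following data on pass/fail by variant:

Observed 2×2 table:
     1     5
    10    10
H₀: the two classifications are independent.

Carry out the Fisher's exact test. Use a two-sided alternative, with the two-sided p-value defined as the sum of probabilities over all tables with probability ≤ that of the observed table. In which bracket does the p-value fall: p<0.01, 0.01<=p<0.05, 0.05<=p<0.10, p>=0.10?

p-value bracket: p>=0.10

Margins: r₁=6, r₂=20, c₁=11, c₂=15, n=26
p_obs = C(6,1)·C(20,10)/C(26,11); sum pmf over tables with pmf ≤ p_obs
p-value (two-sided) = 0.19732
→ bracket: p>=0.10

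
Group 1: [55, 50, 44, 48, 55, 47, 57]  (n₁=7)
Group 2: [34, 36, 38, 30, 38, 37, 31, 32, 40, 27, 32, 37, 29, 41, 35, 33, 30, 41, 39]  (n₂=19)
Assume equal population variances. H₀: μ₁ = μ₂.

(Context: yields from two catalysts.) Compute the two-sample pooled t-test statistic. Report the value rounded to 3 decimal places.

test statistic = 8.234

x̄₁=50.857, s₁=4.880, n₁=7
x̄₂=34.737, s₂=4.267, n₂=19
s_p² = [6·4.880² + 18·4.267²]/24 = 19.6059
SE = √(s_p²·(1/7+1/19)) = 1.9577
t = (50.857−34.737)/1.9577 = 8.2342
df = 24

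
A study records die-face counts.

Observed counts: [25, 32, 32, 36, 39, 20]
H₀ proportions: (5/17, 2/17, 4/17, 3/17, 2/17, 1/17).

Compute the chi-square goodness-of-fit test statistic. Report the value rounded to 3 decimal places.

n = 184; E_i = n·p_i = [54.12, 21.65, 43.29, 32.47, 21.65, 10.82]
χ² = (25−54.12)²/54.12 + (32−21.65)²/21.65 + (32−43.29)²/43.29 + (36−32.47)²/32.47 + (39−21.65)²/21.65 + (20−10.82)²/10.82 = 45.6386
df = 5

test statistic = 45.639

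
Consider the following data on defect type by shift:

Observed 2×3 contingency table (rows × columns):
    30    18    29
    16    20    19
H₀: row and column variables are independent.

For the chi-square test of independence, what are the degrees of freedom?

df = (r−1)(c−1) = (2−1)·(3−1) = 2

degrees of freedom = 2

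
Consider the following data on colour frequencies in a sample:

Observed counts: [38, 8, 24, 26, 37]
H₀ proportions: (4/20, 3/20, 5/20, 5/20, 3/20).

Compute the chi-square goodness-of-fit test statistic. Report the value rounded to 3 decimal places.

n = 133; E_i = n·p_i = [26.60, 19.95, 33.25, 33.25, 19.95]
χ² = (38−26.60)²/26.60 + (8−19.95)²/19.95 + (24−33.25)²/33.25 + (26−33.25)²/33.25 + (37−19.95)²/19.95 = 30.7694
df = 4

test statistic = 30.769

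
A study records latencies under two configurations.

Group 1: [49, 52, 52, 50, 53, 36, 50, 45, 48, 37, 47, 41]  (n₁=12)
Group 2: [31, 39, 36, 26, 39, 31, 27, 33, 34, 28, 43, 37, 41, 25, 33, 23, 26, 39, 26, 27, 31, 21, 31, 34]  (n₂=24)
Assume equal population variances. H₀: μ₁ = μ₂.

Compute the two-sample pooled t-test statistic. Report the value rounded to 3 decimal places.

x̄₁=46.667, s₁=5.789, n₁=12
x̄₂=31.708, s₂=5.996, n₂=24
s_p² = [11·5.789² + 23·5.996²]/34 = 35.1654
SE = √(s_p²·(1/12+1/24)) = 2.0966
t = (46.667−31.708)/2.0966 = 7.1346
df = 34

test statistic = 7.135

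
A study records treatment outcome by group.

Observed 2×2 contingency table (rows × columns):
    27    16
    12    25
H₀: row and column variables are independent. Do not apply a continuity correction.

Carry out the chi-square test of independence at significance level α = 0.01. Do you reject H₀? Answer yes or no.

reject H₀: yes

Row totals [43, 37], col totals [39, 41], n=80
χ² = (27−20.96)²/20.96 + (16−22.04)²/22.04 + (12−18.04)²/18.04 + (25−18.96)²/18.96 = 7.3361
df = 1
p-value (upper-tail) = 0.00676
At α=0.01: p < α → reject H₀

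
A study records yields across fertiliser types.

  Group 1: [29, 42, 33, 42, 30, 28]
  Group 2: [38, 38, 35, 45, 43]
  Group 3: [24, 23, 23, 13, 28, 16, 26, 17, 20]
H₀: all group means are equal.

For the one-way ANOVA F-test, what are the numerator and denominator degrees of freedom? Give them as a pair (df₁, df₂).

degrees of freedom = [2, 17]

k = 3 groups, N = 20 total
df = (k−1, N−k) = (3−1, 20−3) = (2, 17)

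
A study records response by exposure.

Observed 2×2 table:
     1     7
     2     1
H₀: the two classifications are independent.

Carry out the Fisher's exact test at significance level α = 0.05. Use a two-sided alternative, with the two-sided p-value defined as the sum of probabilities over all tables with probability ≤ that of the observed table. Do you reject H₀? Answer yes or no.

Margins: r₁=8, r₂=3, c₁=3, c₂=8, n=11
p_obs = C(8,1)·C(3,2)/C(11,3); sum pmf over tables with pmf ≤ p_obs
p-value (two-sided) = 0.15152
At α=0.05: p ≥ α → fail to reject H₀

reject H₀: no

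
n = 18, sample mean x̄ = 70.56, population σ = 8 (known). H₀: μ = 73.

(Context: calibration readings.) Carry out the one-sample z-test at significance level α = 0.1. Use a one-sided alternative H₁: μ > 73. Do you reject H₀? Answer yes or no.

SE = σ/√n = 8/√18 = 1.8856
z = (x̄−μ₀)/SE = (70.56−73)/1.8856 = -1.2940
p-value (one-sided, H₁ greater) = 0.90217
At α=0.1: p ≥ α → fail to reject H₀

reject H₀: no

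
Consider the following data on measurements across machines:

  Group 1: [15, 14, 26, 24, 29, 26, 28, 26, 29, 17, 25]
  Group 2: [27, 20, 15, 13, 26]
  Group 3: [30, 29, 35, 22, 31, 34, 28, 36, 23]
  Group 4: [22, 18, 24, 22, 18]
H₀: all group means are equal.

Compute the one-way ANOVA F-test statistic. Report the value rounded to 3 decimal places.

Group means [23.55, 20.20, 29.78, 20.80], grand mean 24.400
SSB = Σnᵢ(x̄ᵢ−x̄)² = 421.317; SSW = ΣΣ(x−x̄ᵢ)² = 689.883
MSB = 421.317/3 = 140.4391; MSW = 689.883/26 = 26.5340
F = MSB/MSW = 5.2928
df = (3, 26)

test statistic = 5.293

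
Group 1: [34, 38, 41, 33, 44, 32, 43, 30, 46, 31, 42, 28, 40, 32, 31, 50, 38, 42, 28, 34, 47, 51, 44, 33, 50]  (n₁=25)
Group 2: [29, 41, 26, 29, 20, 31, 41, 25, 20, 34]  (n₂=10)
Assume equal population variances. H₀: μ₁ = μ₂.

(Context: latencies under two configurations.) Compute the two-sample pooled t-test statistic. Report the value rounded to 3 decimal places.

test statistic = 3.255

x̄₁=38.480, s₁=7.229, n₁=25
x̄₂=29.600, s₂=7.457, n₂=10
s_p² = [24·7.229² + 9·7.457²]/33 = 53.1709
SE = √(s_p²·(1/25+1/10)) = 2.7284
t = (38.480−29.600)/2.7284 = 3.2547
df = 33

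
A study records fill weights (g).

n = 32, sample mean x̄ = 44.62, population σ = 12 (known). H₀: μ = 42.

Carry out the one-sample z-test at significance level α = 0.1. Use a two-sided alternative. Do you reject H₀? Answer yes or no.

SE = σ/√n = 12/√32 = 2.1213
z = (x̄−μ₀)/SE = (44.62−42)/2.1213 = 1.2351
p-value (two-sided) = 0.21680
At α=0.1: p ≥ α → fail to reject H₀

reject H₀: no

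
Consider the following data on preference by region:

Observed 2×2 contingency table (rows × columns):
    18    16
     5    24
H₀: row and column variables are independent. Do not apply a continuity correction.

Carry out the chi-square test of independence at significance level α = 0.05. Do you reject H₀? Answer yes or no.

Row totals [34, 29], col totals [23, 40], n=63
χ² = (18−12.41)²/12.41 + (16−21.59)²/21.59 + (5−10.59)²/10.59 + (24−18.41)²/18.41 = 8.6052
df = 1
p-value (upper-tail) = 0.00335
At α=0.05: p < α → reject H₀

reject H₀: yes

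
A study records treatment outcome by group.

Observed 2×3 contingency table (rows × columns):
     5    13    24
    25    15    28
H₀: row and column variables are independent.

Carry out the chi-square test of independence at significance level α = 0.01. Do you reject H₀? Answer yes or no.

reject H₀: no

Row totals [42, 68], col totals [30, 28, 52], n=110
χ² = (5−11.45)²/11.45 + (13−10.69)²/10.69 + (24−19.85)²/19.85 + (25−18.55)²/18.55 + (15−17.31)²/17.31 + (28−32.15)²/32.15 = 8.0904
df = 2
p-value (upper-tail) = 0.01751
At α=0.01: p ≥ α → fail to reject H₀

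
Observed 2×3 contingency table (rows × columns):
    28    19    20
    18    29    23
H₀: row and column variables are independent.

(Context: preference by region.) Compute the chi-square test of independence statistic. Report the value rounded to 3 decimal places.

test statistic = 4.403

Row totals [67, 70], col totals [46, 48, 43], n=137
χ² = (28−22.50)²/22.50 + (19−23.47)²/23.47 + (20−21.03)²/21.03 + (18−23.50)²/23.50 + (29−24.53)²/24.53 + (23−21.97)²/21.97 = 4.4030
df = 2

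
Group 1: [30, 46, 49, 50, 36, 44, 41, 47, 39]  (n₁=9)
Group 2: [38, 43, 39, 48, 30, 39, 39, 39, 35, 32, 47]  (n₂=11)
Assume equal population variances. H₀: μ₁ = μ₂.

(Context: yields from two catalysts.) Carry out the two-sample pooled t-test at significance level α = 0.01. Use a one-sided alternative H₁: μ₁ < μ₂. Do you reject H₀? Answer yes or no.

reject H₀: no

x̄₁=42.444, s₁=6.579, n₁=9
x̄₂=39.000, s₂=5.550, n₂=11
s_p² = [8·6.579² + 10·5.550²]/18 = 36.3457
SE = √(s_p²·(1/9+1/11)) = 2.7097
t = (42.444−39.000)/2.7097 = 1.2711
df = 18
p-value (one-sided, H₁ less) = 0.89007
At α=0.01: p ≥ α → fail to reject H₀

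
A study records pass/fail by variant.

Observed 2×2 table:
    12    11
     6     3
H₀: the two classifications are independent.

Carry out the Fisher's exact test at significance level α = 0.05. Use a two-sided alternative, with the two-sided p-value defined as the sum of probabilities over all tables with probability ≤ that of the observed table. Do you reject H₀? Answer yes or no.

Margins: r₁=23, r₂=9, c₁=18, c₂=14, n=32
p_obs = C(23,12)·C(9,6)/C(32,18); sum pmf over tables with pmf ≤ p_obs
p-value (two-sided) = 0.69423
At α=0.05: p ≥ α → fail to reject H₀

reject H₀: no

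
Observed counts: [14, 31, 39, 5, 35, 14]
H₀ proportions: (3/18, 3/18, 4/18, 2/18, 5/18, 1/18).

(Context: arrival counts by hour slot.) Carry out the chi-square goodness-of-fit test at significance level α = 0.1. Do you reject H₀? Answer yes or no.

n = 138; E_i = n·p_i = [23.00, 23.00, 30.67, 15.33, 38.33, 7.67]
χ² = (14−23.00)²/23.00 + (31−23.00)²/23.00 + (39−30.67)²/30.67 + (5−15.33)²/15.33 + (35−38.33)²/38.33 + (14−7.67)²/7.67 = 21.0543
df = 5
p-value (upper-tail) = 0.00079
At α=0.1: p < α → reject H₀

reject H₀: yes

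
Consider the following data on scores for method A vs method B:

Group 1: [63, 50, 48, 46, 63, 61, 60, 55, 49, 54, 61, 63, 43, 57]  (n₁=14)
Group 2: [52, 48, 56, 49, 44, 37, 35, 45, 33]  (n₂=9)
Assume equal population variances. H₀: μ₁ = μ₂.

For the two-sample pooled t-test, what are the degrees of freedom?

degrees of freedom = 21

df = n₁ + n₂ − 2 = 14 + 9 − 2 = 21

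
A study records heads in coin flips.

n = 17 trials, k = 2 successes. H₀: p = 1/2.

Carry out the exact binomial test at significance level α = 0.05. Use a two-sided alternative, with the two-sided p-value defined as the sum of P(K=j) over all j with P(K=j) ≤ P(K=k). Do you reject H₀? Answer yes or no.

reject H₀: yes

Exact binomial: n=17, k=2, p₀=1/2=0.5000
P(X=j) = C(n,j)·p₀^j·(1−p₀)^(n−j); p = Σ P(X=j) over j with P(X=j) ≤ P(X=2)
p-value (two-sided) = 0.00235
At α=0.05: p < α → reject H₀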